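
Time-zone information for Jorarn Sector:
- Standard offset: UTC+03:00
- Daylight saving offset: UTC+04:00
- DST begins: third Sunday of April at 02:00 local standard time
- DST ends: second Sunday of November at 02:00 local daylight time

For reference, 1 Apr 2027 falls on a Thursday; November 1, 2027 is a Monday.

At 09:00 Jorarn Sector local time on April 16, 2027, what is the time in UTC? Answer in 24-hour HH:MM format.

1 April 2027 is a Thursday, so the first Sunday is April 4 and the third is April 18.
1 November 2027 is a Monday, so the first Sunday is November 7 and the second is November 14.
April 16, 2027 is outside the daylight-saving period (18 April – 14 November), so Jorarn Sector is on standard time, UTC+03:00.
09:00 local − 3h = 06:00 UTC.

06:00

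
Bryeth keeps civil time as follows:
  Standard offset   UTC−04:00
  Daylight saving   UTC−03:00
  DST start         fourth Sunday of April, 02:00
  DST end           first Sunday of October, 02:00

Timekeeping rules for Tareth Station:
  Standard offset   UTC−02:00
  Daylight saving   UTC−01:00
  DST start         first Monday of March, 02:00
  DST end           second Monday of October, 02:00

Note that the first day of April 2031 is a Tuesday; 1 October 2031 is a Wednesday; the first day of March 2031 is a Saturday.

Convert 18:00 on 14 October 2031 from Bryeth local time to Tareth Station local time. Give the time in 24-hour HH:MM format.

20:00

1 April 2031 is a Tuesday, so the first Sunday is April 6 and the fourth is April 27.
1 October 2031 is a Wednesday, so the first Sunday is October 5.
Daylight saving runs 27 April – 5 October; 14 October 2031 is outside that window, so Bryeth is on standard time at UTC−04:00.
18:00 Bryeth + 4h = 22:00 UTC.
1 March 2031 is a Saturday, so the first Monday is March 3.
1 October 2031 is a Wednesday, so the first Monday is October 6 and the second is October 13.
At the standard offset (UTC−02:00), 22:00 UTC − 2h = 20:00 Tareth Station standard time.
The standard-time date in Tareth Station, 14 October 2031, is outside the daylight-saving period (3 March – 13 October), so Tareth Station is on standard time, UTC−02:00.
22:00 UTC − 2h = 20:00 Tareth Station.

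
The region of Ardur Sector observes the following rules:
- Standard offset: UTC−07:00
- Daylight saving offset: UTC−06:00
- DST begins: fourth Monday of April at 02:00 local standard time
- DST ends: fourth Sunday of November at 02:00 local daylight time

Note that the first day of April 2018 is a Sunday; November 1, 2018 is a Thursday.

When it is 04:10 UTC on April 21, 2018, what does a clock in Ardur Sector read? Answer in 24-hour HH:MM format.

21:10

1 April 2018 is a Sunday, so the first Monday is April 2 and the fourth is April 23.
1 November 2018 is a Thursday, so the first Sunday is November 4 and the fourth is November 25.
At the standard offset (UTC−07:00), 04:10 UTC − 7h = 21:10 Ardur Sector standard time (rolling into the previous day, 20 April 2018).
The standard-time date in Ardur Sector, April 20, 2018, does not fall between 23 April and 25 November, so daylight saving is not in effect and Ardur Sector is at UTC−07:00.
04:10 UTC − 7h = 21:10 local (rolling into the previous day, 20 April 2018).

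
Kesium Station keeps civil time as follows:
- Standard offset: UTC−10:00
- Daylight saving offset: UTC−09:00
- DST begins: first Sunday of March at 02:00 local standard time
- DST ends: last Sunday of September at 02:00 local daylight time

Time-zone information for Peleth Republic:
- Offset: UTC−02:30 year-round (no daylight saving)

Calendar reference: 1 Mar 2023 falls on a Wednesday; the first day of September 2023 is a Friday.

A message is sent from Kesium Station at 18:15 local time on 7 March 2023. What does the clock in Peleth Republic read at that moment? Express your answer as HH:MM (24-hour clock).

1 March 2023 is a Wednesday, so the first Sunday is March 5.
1 September 2023 is a Friday, so Sundays fall on 3, 10, 17, 24; the last is September 24.
Daylight saving runs 5 March – 24 September; 7 March 2023 is inside that window, so Kesium Station is at UTC−09:00.
18:15 Kesium Station + 9h = 03:15 UTC (rolling into the next day, 8 March 2023).
Peleth Republic has no daylight saving, so its offset is UTC−02:30 year-round.
03:15 UTC − 2h30m = 00:45 Peleth Republic.

00:45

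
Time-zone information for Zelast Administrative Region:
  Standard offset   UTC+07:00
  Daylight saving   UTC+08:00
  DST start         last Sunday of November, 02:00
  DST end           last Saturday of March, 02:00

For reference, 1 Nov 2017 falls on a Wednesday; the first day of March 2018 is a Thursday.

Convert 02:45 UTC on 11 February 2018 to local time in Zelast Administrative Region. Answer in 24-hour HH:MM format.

1 November 2017 is a Wednesday, so Sundays fall on 5, 12, 19, 26; the last is November 26.
1 March 2018 is a Thursday, so Saturdays fall on 3, 10, 17, 24, 31; the last is March 31.
At the standard offset (UTC+07:00), 02:45 UTC + 7h = 09:45 Zelast Administrative Region standard time.
The standard-time date in Zelast Administrative Region, 11 February 2018, falls between 26 November 2017 and 31 March 2018, so daylight saving is in effect and Zelast Administrative Region is at UTC+08:00.
02:45 UTC + 8h = 10:45 local.

10:45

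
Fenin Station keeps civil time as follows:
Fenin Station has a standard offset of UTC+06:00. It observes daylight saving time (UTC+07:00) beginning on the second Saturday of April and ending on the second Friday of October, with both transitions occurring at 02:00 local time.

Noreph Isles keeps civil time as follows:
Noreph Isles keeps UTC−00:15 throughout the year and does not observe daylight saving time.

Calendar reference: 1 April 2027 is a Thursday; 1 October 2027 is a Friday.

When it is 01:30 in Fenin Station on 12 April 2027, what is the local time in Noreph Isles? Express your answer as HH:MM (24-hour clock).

1 April 2027 is a Thursday, so the first Saturday is April 3 and the second is April 10.
1 October 2027 is a Friday, so the first Friday is October 1 and the second is October 8.
Daylight saving runs 10 April – 8 October; 12 April 2027 is inside that window, so Fenin Station is at UTC+07:00.
01:30 Fenin Station − 7h = 18:30 UTC (rolling into the previous day, 11 April 2027).
Noreph Isles has no daylight saving, so its offset is UTC−00:15 year-round.
18:30 UTC − 0h15m = 18:15 Noreph Isles.

18:15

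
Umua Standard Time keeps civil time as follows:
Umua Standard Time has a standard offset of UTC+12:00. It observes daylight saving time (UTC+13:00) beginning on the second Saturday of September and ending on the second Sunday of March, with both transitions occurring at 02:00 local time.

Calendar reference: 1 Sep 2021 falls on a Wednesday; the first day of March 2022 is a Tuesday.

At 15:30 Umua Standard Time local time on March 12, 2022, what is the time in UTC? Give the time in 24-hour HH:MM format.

02:30

1 September 2021 is a Wednesday, so the first Saturday is September 4 and the second is September 11.
1 March 2022 is a Tuesday, so the first Sunday is March 6 and the second is March 13.
March 12, 2022 falls between 11 September 2021 and 13 March 2022, so daylight saving is in effect and Umua Standard Time is at UTC+13:00.
15:30 local − 13h = 02:30 UTC.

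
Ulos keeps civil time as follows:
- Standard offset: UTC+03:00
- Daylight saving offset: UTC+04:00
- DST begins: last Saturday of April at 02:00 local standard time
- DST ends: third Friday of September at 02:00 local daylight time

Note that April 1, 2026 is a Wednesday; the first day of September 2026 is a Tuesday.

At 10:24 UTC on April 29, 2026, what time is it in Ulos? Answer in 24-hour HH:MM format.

1 April 2026 is a Wednesday, so Saturdays fall on 4, 11, 18, 25; the last is April 25.
1 September 2026 is a Tuesday, so the first Friday is September 4 and the third is September 18.
At the standard offset (UTC+03:00), 10:24 UTC + 3h = 13:24 Ulos standard time.
Daylight saving runs 25 April – 18 September; the standard-time date in Ulos, April 29, 2026, is inside that window, so Ulos is at UTC+04:00.
10:24 UTC + 4h = 14:24 local.

14:24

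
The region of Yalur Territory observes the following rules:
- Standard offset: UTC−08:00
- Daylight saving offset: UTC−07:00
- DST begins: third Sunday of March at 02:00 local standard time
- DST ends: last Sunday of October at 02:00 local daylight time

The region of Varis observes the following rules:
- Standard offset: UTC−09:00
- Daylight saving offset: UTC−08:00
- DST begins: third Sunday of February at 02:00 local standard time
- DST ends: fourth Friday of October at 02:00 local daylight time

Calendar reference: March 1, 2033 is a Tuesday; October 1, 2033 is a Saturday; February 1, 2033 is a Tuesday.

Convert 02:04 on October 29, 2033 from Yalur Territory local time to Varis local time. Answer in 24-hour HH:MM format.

00:04

1 March 2033 is a Tuesday, so the first Sunday is March 6 and the third is March 20.
1 October 2033 is a Saturday, so Sundays fall on 2, 9, 16, 23, 30; the last is October 30.
October 29, 2033 lies within the daylight-saving period (20 March – 30 October), so Yalur Territory is on daylight time, UTC−07:00.
02:04 Yalur Territory + 7h = 09:04 UTC.
1 February 2033 is a Tuesday, so the first Sunday is February 6 and the third is February 20.
1 October 2033 is a Saturday, so the first Friday is October 7 and the fourth is October 28.
At the standard offset (UTC−09:00), 09:04 UTC − 9h = 00:04 Varis standard time.
The standard-time date in Varis, October 29, 2033, does not fall between 20 February and 28 October, so daylight saving is not in effect and Varis is at UTC−09:00.
09:04 UTC − 9h = 00:04 Varis.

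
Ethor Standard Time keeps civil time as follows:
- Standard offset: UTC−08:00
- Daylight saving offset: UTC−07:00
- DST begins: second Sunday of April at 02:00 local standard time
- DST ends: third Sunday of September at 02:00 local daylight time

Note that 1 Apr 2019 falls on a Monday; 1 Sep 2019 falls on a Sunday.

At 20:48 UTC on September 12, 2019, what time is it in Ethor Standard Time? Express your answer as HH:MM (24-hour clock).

1 April 2019 is a Monday, so the first Sunday is April 7 and the second is April 14.
1 September 2019 is a Sunday, so the first Sunday is September 1 and the third is September 15.
At the standard offset (UTC−08:00), 20:48 UTC − 8h = 12:48 Ethor Standard Time standard time.
Daylight saving runs 14 April – 15 September; the standard-time date in Ethor Standard Time, September 12, 2019, is inside that window, so Ethor Standard Time is at UTC−07:00.
20:48 UTC − 7h = 13:48 local.

13:48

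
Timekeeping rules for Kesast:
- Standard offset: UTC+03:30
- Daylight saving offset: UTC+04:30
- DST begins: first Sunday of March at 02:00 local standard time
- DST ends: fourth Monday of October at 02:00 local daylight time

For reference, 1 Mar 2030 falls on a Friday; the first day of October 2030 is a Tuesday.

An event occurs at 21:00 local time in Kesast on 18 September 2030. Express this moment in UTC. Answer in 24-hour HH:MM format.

16:30

1 March 2030 is a Friday, so the first Sunday is March 3.
1 October 2030 is a Tuesday, so the first Monday is October 7 and the fourth is October 28.
18 September 2030 lies within the daylight-saving period (3 March – 28 October), so Kesast is on daylight time, UTC+04:30.
21:00 local − 4h30m = 16:30 UTC.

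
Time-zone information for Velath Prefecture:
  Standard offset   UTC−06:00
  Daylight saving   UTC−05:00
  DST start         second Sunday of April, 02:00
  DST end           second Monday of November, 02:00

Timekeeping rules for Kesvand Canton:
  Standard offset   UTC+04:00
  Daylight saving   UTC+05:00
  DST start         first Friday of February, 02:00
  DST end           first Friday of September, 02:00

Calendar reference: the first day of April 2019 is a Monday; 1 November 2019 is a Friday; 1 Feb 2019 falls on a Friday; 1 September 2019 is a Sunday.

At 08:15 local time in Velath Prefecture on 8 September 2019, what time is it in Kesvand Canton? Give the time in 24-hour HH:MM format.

17:15

1 April 2019 is a Monday, so the first Sunday is April 7 and the second is April 14.
1 November 2019 is a Friday, so the first Monday is November 4 and the second is November 11.
8 September 2019 falls between 14 April and 11 November, so daylight saving is in effect and Velath Prefecture is at UTC−05:00.
08:15 Velath Prefecture + 5h = 13:15 UTC.
1 February 2019 is a Friday, so the first Friday is February 1.
1 September 2019 is a Sunday, so the first Friday is September 6.
At the standard offset (UTC+04:00), 13:15 UTC + 4h = 17:15 Kesvand Canton standard time.
The standard-time date in Kesvand Canton, 8 September 2019, is outside the daylight-saving period (1 February – 6 September), so Kesvand Canton is on standard time, UTC+04:00.
13:15 UTC + 4h = 17:15 Kesvand Canton.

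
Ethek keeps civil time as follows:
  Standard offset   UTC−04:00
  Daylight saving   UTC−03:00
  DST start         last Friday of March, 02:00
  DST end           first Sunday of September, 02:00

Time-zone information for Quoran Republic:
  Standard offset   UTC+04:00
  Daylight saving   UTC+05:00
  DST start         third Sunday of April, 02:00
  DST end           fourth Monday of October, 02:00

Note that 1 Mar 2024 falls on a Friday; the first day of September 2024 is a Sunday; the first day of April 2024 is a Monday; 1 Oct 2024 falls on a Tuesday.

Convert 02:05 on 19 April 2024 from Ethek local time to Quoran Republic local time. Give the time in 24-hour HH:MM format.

1 March 2024 is a Friday, so Fridays fall on 1, 8, 15, 22, 29; the last is March 29.
1 September 2024 is a Sunday, so the first Sunday is September 1.
19 April 2024 lies within the daylight-saving period (29 March – 1 September), so Ethek is on daylight time, UTC−03:00.
02:05 Ethek + 3h = 05:05 UTC.
1 April 2024 is a Monday, so the first Sunday is April 7 and the third is April 21.
1 October 2024 is a Tuesday, so the first Monday is October 7 and the fourth is October 28.
At the standard offset (UTC+04:00), 05:05 UTC + 4h = 09:05 Quoran Republic standard time.
Daylight saving runs 21 April – 28 October; the standard-time date in Quoran Republic, 19 April 2024, is outside that window, so Quoran Republic is on standard time at UTC+04:00.
05:05 UTC + 4h = 09:05 Quoran Republic.

09:05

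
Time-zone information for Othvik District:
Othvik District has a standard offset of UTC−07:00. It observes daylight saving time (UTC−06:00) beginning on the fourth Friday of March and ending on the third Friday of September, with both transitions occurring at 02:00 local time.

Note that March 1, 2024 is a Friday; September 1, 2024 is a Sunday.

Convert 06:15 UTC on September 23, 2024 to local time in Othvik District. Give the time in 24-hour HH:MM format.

1 March 2024 is a Friday, so the first Friday is March 1 and the fourth is March 22.
1 September 2024 is a Sunday, so the first Friday is September 6 and the third is September 20.
At the standard offset (UTC−07:00), 06:15 UTC − 7h = 23:15 Othvik District standard time (rolling into the previous day, 22 September 2024).
Daylight saving runs 22 March – 20 September; the standard-time date in Othvik District, September 22, 2024, is outside that window, so Othvik District is on standard time at UTC−07:00.
06:15 UTC − 7h = 23:15 local (rolling into the previous day, 22 September 2024).

23:15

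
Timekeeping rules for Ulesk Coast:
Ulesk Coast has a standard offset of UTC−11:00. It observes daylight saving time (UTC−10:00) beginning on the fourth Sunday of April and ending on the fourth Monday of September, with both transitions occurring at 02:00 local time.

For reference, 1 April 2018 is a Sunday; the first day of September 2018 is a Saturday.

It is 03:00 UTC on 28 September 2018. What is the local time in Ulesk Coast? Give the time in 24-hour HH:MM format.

1 April 2018 is a Sunday, so the first Sunday is April 1 and the fourth is April 22.
1 September 2018 is a Saturday, so the first Monday is September 3 and the fourth is September 24.
At the standard offset (UTC−11:00), 03:00 UTC − 11h = 16:00 Ulesk Coast standard time (rolling into the previous day, 27 September 2018).
The standard-time date in Ulesk Coast, 27 September 2018, is outside the daylight-saving period (22 April – 24 September), so Ulesk Coast is on standard time, UTC−11:00.
03:00 UTC − 11h = 16:00 local (rolling into the previous day, 27 September 2018).

16:00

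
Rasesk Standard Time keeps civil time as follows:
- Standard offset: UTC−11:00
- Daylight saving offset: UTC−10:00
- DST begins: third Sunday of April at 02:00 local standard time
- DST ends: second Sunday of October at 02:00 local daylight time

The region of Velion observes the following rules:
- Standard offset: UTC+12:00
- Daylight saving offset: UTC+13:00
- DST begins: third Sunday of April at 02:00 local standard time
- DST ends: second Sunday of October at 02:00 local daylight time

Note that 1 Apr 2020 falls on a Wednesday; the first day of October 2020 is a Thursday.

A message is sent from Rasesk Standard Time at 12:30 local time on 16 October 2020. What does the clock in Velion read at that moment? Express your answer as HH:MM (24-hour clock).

1 April 2020 is a Wednesday, so the first Sunday is April 5 and the third is April 19.
1 October 2020 is a Thursday, so the first Sunday is October 4 and the second is October 11.
16 October 2020 does not fall between 19 April and 11 October, so daylight saving is not in effect and Rasesk Standard Time is at UTC−11:00.
12:30 Rasesk Standard Time + 11h = 23:30 UTC.
1 April 2020 is a Wednesday, so the first Sunday is April 5 and the third is April 19.
1 October 2020 is a Thursday, so the first Sunday is October 4 and the second is October 11.
At the standard offset (UTC+12:00), 23:30 UTC + 12h = 11:30 Velion standard time (rolling into the next day, 17 October 2020).
The standard-time date in Velion, 17 October 2020, is outside the daylight-saving period (19 April – 11 October), so Velion is on standard time, UTC+12:00.
23:30 UTC + 12h = 11:30 Velion (rolling into the next day, 17 October 2020).

11:30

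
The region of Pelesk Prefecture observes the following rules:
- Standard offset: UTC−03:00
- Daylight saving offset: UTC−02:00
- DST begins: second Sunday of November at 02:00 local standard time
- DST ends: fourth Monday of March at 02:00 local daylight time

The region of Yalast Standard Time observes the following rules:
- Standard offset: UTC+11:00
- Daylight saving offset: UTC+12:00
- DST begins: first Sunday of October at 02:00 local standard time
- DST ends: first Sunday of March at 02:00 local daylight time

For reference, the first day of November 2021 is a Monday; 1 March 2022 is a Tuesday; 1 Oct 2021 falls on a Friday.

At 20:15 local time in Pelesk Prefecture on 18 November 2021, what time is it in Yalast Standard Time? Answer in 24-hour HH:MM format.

10:15

1 November 2021 is a Monday, so the first Sunday is November 7 and the second is November 14.
1 March 2022 is a Tuesday, so the first Monday is March 7 and the fourth is March 28.
Daylight saving runs 14 November 2021 – 28 March 2022; 18 November 2021 is inside that window, so Pelesk Prefecture is at UTC−02:00.
20:15 Pelesk Prefecture + 2h = 22:15 UTC.
1 October 2021 is a Friday, so the first Sunday is October 3.
1 March 2022 is a Tuesday, so the first Sunday is March 6.
At the standard offset (UTC+11:00), 22:15 UTC + 11h = 09:15 Yalast Standard Time standard time (rolling into the next day, 19 November 2021).
The standard-time date in Yalast Standard Time, 19 November 2021, lies within the daylight-saving period (3 October 2021 – 6 March 2022), so Yalast Standard Time is on daylight time, UTC+12:00.
22:15 UTC + 12h = 10:15 Yalast Standard Time (rolling into the next day, 19 November 2021).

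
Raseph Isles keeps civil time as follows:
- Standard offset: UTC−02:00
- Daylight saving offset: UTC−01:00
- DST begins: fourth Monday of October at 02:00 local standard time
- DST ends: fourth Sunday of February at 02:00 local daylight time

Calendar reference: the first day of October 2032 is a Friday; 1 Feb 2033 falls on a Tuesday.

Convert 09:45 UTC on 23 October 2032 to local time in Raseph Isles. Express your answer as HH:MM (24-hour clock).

1 October 2032 is a Friday, so the first Monday is October 4 and the fourth is October 25.
1 February 2033 is a Tuesday, so the first Sunday is February 6 and the fourth is February 27.
At the standard offset (UTC−02:00), 09:45 UTC − 2h = 07:45 Raseph Isles standard time.
Daylight saving runs 25 October 2032 – 27 February 2033; the standard-time date in Raseph Isles, 23 October 2032, is outside that window, so Raseph Isles is on standard time at UTC−02:00.
09:45 UTC − 2h = 07:45 local.

07:45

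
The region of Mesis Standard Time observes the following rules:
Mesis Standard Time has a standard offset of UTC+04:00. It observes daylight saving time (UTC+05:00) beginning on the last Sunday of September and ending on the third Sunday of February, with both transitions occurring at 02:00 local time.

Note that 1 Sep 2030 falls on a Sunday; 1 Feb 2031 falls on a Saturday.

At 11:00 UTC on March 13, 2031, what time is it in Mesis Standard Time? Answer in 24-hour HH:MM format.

1 September 2030 is a Sunday, so Sundays fall on 1, 8, 15, 22, 29; the last is September 29.
1 February 2031 is a Saturday, so the first Sunday is February 2 and the third is February 16.
At the standard offset (UTC+04:00), 11:00 UTC + 4h = 15:00 Mesis Standard Time standard time.
The standard-time date in Mesis Standard Time, March 13, 2031, is outside the daylight-saving period (29 September 2030 – 16 February 2031), so Mesis Standard Time is on standard time, UTC+04:00.
11:00 UTC + 4h = 15:00 local.

15:00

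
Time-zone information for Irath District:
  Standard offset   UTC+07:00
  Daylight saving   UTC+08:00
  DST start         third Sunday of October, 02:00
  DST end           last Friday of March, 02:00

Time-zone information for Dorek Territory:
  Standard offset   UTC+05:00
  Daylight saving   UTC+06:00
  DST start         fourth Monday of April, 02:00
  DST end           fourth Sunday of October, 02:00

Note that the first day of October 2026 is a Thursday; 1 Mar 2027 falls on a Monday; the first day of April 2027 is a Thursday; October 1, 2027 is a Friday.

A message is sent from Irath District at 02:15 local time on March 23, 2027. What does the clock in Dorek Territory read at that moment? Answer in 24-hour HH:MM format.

1 October 2026 is a Thursday, so the first Sunday is October 4 and the third is October 18.
1 March 2027 is a Monday, so Fridays fall on 5, 12, 19, 26; the last is March 26.
Daylight saving runs 18 October 2026 – 26 March 2027; March 23, 2027 is inside that window, so Irath District is at UTC+08:00.
02:15 Irath District − 8h = 18:15 UTC (rolling into the previous day, 22 March 2027).
1 April 2027 is a Thursday, so the first Monday is April 5 and the fourth is April 26.
1 October 2027 is a Friday, so the first Sunday is October 3 and the fourth is October 24.
At the standard offset (UTC+05:00), 18:15 UTC + 5h = 23:15 Dorek Territory standard time.
Daylight saving runs 26 April – 24 October; the standard-time date in Dorek Territory, March 22, 2027, is outside that window, so Dorek Territory is on standard time at UTC+05:00.
18:15 UTC + 5h = 23:15 Dorek Territory.

23:15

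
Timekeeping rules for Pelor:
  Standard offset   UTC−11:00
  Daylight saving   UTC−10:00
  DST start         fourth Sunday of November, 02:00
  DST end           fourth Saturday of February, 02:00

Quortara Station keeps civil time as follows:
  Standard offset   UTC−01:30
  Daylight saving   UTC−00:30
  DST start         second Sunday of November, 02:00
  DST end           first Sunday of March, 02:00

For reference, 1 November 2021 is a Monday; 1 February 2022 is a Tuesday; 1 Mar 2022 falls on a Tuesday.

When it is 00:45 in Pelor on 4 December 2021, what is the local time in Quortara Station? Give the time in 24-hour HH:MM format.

10:15

1 November 2021 is a Monday, so the first Sunday is November 7 and the fourth is November 28.
1 February 2022 is a Tuesday, so the first Saturday is February 5 and the fourth is February 26.
Daylight saving runs 28 November 2021 – 26 February 2022; 4 December 2021 is inside that window, so Pelor is at UTC−10:00.
00:45 Pelor + 10h = 10:45 UTC.
1 November 2021 is a Monday, so the first Sunday is November 7 and the second is November 14.
1 March 2022 is a Tuesday, so the first Sunday is March 6.
At the standard offset (UTC−01:30), 10:45 UTC − 1h30m = 09:15 Quortara Station standard time.
The standard-time date in Quortara Station, 4 December 2021, lies within the daylight-saving period (14 November 2021 – 6 March 2022), so Quortara Station is on daylight time, UTC−00:30.
10:45 UTC − 0h30m = 10:15 Quortara Station.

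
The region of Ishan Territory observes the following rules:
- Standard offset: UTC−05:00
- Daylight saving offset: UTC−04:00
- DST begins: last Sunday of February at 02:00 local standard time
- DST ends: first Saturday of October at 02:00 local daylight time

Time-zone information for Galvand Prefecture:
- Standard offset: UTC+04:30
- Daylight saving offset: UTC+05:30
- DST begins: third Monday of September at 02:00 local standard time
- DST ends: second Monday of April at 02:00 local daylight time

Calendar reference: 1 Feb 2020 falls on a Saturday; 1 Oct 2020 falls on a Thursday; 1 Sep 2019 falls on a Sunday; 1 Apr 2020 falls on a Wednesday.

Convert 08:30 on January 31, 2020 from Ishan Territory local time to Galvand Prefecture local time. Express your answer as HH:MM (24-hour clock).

19:00

1 February 2020 is a Saturday, so Sundays fall on 2, 9, 16, 23; the last is February 23.
1 October 2020 is a Thursday, so the first Saturday is October 3.
January 31, 2020 is outside the daylight-saving period (23 February – 3 October), so Ishan Territory is on standard time, UTC−05:00.
08:30 Ishan Territory + 5h = 13:30 UTC.
1 September 2019 is a Sunday, so the first Monday is September 2 and the third is September 16.
1 April 2020 is a Wednesday, so the first Monday is April 6 and the second is April 13.
At the standard offset (UTC+04:30), 13:30 UTC + 4h30m = 18:00 Galvand Prefecture standard time.
The standard-time date in Galvand Prefecture, January 31, 2020, lies within the daylight-saving period (16 September 2019 – 13 April 2020), so Galvand Prefecture is on daylight time, UTC+05:30.
13:30 UTC + 5h30m = 19:00 Galvand Prefecture.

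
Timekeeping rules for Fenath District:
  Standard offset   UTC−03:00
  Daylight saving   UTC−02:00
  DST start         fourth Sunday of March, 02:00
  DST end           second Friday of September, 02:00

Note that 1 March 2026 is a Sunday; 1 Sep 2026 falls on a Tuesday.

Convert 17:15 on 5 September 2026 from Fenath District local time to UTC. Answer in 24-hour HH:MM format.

1 March 2026 is a Sunday, so the first Sunday is March 1 and the fourth is March 22.
1 September 2026 is a Tuesday, so the first Friday is September 4 and the second is September 11.
5 September 2026 falls between 22 March and 11 September, so daylight saving is in effect and Fenath District is at UTC−02:00.
17:15 local + 2h = 19:15 UTC.

19:15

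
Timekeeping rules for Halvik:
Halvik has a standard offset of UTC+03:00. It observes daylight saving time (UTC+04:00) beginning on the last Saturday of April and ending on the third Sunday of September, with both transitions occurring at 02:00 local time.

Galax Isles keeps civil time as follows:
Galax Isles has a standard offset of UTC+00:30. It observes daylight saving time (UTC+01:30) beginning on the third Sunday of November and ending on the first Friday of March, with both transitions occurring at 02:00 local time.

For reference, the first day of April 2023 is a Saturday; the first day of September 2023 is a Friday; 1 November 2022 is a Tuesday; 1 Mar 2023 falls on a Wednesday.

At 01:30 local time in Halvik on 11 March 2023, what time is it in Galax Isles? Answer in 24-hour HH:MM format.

23:00

1 April 2023 is a Saturday, so Saturdays fall on 1, 8, 15, 22, 29; the last is April 29.
1 September 2023 is a Friday, so the first Sunday is September 3 and the third is September 17.
Daylight saving runs 29 April – 17 September; 11 March 2023 is outside that window, so Halvik is on standard time at UTC+03:00.
01:30 Halvik − 3h = 22:30 UTC (rolling into the previous day, 10 March 2023).
1 November 2022 is a Tuesday, so the first Sunday is November 6 and the third is November 20.
1 March 2023 is a Wednesday, so the first Friday is March 3.
At the standard offset (UTC+00:30), 22:30 UTC + 0h30m = 23:00 Galax Isles standard time.
Daylight saving runs 20 November 2022 – 3 March 2023; the standard-time date in Galax Isles, 10 March 2023, is outside that window, so Galax Isles is on standard time at UTC+00:30.
22:30 UTC + 0h30m = 23:00 Galax Isles.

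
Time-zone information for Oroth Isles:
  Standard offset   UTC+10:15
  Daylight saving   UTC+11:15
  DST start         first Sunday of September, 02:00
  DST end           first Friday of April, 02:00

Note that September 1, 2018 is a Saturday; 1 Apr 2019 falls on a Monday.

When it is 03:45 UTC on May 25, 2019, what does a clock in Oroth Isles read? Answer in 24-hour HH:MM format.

14:00

1 September 2018 is a Saturday, so the first Sunday is September 2.
1 April 2019 is a Monday, so the first Friday is April 5.
At the standard offset (UTC+10:15), 03:45 UTC + 10h15m = 14:00 Oroth Isles standard time.
Daylight saving runs 2 September 2018 – 5 April 2019; the standard-time date in Oroth Isles, May 25, 2019, is outside that window, so Oroth Isles is on standard time at UTC+10:15.
03:45 UTC + 10h15m = 14:00 local.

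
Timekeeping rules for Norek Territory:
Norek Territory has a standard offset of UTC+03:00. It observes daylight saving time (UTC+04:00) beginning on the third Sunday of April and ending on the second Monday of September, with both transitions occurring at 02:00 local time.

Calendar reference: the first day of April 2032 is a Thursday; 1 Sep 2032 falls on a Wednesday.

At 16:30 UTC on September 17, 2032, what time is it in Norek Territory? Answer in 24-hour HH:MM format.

1 April 2032 is a Thursday, so the first Sunday is April 4 and the third is April 18.
1 September 2032 is a Wednesday, so the first Monday is September 6 and the second is September 13.
At the standard offset (UTC+03:00), 16:30 UTC + 3h = 19:30 Norek Territory standard time.
Daylight saving runs 18 April – 13 September; the standard-time date in Norek Territory, September 17, 2032, is outside that window, so Norek Territory is on standard time at UTC+03:00.
16:30 UTC + 3h = 19:30 local.

19:30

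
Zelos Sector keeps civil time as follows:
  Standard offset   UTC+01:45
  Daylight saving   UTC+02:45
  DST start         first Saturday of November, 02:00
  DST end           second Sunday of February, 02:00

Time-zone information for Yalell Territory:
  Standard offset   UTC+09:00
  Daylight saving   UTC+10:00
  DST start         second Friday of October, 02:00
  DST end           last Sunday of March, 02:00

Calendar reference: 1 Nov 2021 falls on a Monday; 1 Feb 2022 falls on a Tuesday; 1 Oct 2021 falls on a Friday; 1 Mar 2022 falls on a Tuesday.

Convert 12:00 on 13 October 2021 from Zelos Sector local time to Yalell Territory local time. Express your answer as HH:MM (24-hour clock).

20:15

1 November 2021 is a Monday, so the first Saturday is November 6.
1 February 2022 is a Tuesday, so the first Sunday is February 6 and the second is February 13.
13 October 2021 does not fall between 6 November 2021 and 13 February 2022, so daylight saving is not in effect and Zelos Sector is at UTC+01:45.
12:00 Zelos Sector − 1h45m = 10:15 UTC.
1 October 2021 is a Friday, so the first Friday is October 1 and the second is October 8.
1 March 2022 is a Tuesday, so Sundays fall on 6, 13, 20, 27; the last is March 27.
At the standard offset (UTC+09:00), 10:15 UTC + 9h = 19:15 Yalell Territory standard time.
Daylight saving runs 8 October 2021 – 27 March 2022; the standard-time date in Yalell Territory, 13 October 2021, is inside that window, so Yalell Territory is at UTC+10:00.
10:15 UTC + 10h = 20:15 Yalell Territory.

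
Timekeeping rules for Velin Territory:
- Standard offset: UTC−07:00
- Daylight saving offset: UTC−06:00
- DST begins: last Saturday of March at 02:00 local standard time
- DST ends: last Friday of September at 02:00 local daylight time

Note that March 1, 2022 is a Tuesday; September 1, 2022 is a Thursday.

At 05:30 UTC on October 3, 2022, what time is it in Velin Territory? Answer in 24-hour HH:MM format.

22:30

1 March 2022 is a Tuesday, so Saturdays fall on 5, 12, 19, 26; the last is March 26.
1 September 2022 is a Thursday, so Fridays fall on 2, 9, 16, 23, 30; the last is September 30.
At the standard offset (UTC−07:00), 05:30 UTC − 7h = 22:30 Velin Territory standard time (rolling into the previous day, 2 October 2022).
The standard-time date in Velin Territory, October 2, 2022, does not fall between 26 March and 30 September, so daylight saving is not in effect and Velin Territory is at UTC−07:00.
05:30 UTC − 7h = 22:30 local (rolling into the previous day, 2 October 2022).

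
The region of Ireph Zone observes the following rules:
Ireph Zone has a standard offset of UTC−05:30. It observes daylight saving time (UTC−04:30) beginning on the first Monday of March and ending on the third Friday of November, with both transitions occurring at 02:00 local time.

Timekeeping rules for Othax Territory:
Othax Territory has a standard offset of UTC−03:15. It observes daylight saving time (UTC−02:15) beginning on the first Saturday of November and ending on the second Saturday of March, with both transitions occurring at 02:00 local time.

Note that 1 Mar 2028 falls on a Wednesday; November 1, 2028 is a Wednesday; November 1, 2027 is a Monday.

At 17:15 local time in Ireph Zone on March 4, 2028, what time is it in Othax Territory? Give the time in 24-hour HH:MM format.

1 March 2028 is a Wednesday, so the first Monday is March 6.
1 November 2028 is a Wednesday, so the first Friday is November 3 and the third is November 17.
Daylight saving runs 6 March – 17 November; March 4, 2028 is outside that window, so Ireph Zone is on standard time at UTC−05:30.
17:15 Ireph Zone + 5h30m = 22:45 UTC.
1 November 2027 is a Monday, so the first Saturday is November 6.
1 March 2028 is a Wednesday, so the first Saturday is March 4 and the second is March 11.
At the standard offset (UTC−03:15), 22:45 UTC − 3h15m = 19:30 Othax Territory standard time.
Daylight saving runs 6 November 2027 – 11 March 2028; the standard-time date in Othax Territory, March 4, 2028, is inside that window, so Othax Territory is at UTC−02:15.
22:45 UTC − 2h15m = 20:30 Othax Territory.

20:30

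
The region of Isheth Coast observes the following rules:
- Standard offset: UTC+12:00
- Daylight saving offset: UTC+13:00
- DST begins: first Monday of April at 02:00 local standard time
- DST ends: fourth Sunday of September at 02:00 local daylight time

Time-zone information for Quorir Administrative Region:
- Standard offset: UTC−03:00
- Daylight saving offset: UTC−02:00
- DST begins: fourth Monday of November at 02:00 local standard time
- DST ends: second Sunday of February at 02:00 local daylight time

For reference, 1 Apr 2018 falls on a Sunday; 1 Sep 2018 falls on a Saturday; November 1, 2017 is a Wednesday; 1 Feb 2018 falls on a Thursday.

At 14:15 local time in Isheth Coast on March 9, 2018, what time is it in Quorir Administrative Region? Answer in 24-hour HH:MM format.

1 April 2018 is a Sunday, so the first Monday is April 2.
1 September 2018 is a Saturday, so the first Sunday is September 2 and the fourth is September 23.
March 9, 2018 does not fall between 2 April and 23 September, so daylight saving is not in effect and Isheth Coast is at UTC+12:00.
14:15 Isheth Coast − 12h = 02:15 UTC.
1 November 2017 is a Wednesday, so the first Monday is November 6 and the fourth is November 27.
1 February 2018 is a Thursday, so the first Sunday is February 4 and the second is February 11.
At the standard offset (UTC−03:00), 02:15 UTC − 3h = 23:15 Quorir Administrative Region standard time (rolling into the previous day, 8 March 2018).
The standard-time date in Quorir Administrative Region, March 8, 2018, does not fall between 27 November 2017 and 11 February 2018, so daylight saving is not in effect and Quorir Administrative Region is at UTC−03:00.
02:15 UTC − 3h = 23:15 Quorir Administrative Region (rolling into the previous day, 8 March 2018).

23:15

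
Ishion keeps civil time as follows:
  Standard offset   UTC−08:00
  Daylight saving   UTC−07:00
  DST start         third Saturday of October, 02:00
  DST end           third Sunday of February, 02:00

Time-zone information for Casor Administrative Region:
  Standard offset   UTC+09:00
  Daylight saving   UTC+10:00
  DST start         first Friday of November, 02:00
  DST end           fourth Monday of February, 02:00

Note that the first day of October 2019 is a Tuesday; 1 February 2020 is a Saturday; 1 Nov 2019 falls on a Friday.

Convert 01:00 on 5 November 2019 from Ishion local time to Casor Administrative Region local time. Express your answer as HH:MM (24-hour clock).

18:00

1 October 2019 is a Tuesday, so the first Saturday is October 5 and the third is October 19.
1 February 2020 is a Saturday, so the first Sunday is February 2 and the third is February 16.
5 November 2019 falls between 19 October 2019 and 16 February 2020, so daylight saving is in effect and Ishion is at UTC−07:00.
01:00 Ishion + 7h = 08:00 UTC.
1 November 2019 is a Friday, so the first Friday is November 1.
1 February 2020 is a Saturday, so the first Monday is February 3 and the fourth is February 24.
At the standard offset (UTC+09:00), 08:00 UTC + 9h = 17:00 Casor Administrative Region standard time.
Daylight saving runs 1 November 2019 – 24 February 2020; the standard-time date in Casor Administrative Region, 5 November 2019, is inside that window, so Casor Administrative Region is at UTC+10:00.
08:00 UTC + 10h = 18:00 Casor Administrative Region.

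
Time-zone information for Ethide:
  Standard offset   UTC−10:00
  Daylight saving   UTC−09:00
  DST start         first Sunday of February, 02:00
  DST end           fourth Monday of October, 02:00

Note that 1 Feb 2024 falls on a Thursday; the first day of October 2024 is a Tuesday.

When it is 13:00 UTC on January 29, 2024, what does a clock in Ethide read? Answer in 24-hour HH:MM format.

1 February 2024 is a Thursday, so the first Sunday is February 4.
1 October 2024 is a Tuesday, so the first Monday is October 7 and the fourth is October 28.
At the standard offset (UTC−10:00), 13:00 UTC − 10h = 03:00 Ethide standard time.
The standard-time date in Ethide, January 29, 2024, is outside the daylight-saving period (4 February – 28 October), so Ethide is on standard time, UTC−10:00.
13:00 UTC − 10h = 03:00 local.

03:00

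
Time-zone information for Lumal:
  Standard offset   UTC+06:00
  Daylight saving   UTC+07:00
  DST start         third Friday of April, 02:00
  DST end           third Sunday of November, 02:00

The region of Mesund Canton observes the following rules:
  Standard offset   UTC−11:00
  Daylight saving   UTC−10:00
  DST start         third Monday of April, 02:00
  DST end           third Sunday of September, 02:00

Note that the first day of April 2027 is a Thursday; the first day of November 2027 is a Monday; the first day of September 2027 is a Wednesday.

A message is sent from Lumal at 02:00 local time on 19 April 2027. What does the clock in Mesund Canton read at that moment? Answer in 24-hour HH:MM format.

1 April 2027 is a Thursday, so the first Friday is April 2 and the third is April 16.
1 November 2027 is a Monday, so the first Sunday is November 7 and the third is November 21.
19 April 2027 lies within the daylight-saving period (16 April – 21 November), so Lumal is on daylight time, UTC+07:00.
02:00 Lumal − 7h = 19:00 UTC (rolling into the previous day, 18 April 2027).
1 April 2027 is a Thursday, so the first Monday is April 5 and the third is April 19.
1 September 2027 is a Wednesday, so the first Sunday is September 5 and the third is September 19.
At the standard offset (UTC−11:00), 19:00 UTC − 11h = 08:00 Mesund Canton standard time.
Daylight saving runs 19 April – 19 September; the standard-time date in Mesund Canton, 18 April 2027, is outside that window, so Mesund Canton is on standard time at UTC−11:00.
19:00 UTC − 11h = 08:00 Mesund Canton.

08:00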